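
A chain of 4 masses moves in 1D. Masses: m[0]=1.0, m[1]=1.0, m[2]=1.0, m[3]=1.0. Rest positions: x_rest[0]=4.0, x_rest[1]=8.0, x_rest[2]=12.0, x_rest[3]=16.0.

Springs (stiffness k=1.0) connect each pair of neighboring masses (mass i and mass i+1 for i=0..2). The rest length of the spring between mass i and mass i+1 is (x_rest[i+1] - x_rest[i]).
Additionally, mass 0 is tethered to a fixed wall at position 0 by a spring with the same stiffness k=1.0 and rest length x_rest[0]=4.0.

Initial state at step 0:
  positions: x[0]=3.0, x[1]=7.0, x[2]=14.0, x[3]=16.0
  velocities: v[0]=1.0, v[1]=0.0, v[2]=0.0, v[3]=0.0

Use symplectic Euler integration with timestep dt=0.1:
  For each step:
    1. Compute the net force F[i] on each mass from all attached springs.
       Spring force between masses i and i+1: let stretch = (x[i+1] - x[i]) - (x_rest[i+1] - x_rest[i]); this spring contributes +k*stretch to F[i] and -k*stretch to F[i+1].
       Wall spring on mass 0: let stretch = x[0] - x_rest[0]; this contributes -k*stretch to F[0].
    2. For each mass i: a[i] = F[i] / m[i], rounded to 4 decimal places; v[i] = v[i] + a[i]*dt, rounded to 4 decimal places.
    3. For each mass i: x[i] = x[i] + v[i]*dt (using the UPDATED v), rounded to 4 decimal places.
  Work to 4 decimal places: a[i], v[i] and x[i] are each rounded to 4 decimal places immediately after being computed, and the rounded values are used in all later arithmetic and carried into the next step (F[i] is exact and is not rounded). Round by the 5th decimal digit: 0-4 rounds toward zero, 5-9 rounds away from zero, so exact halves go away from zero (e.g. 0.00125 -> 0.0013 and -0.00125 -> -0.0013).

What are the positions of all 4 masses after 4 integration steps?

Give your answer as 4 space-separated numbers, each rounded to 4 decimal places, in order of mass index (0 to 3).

Step 0: x=[3.0000 7.0000 14.0000 16.0000] v=[1.0000 0.0000 0.0000 0.0000]
Step 1: x=[3.1100 7.0300 13.9500 16.0200] v=[1.1000 0.3000 -0.5000 0.2000]
Step 2: x=[3.2281 7.0900 13.8515 16.0593] v=[1.1810 0.6000 -0.9850 0.3930]
Step 3: x=[3.3525 7.1790 13.7075 16.1165] v=[1.2444 0.8900 -1.4404 0.5722]
Step 4: x=[3.4817 7.2950 13.5223 16.1896] v=[1.2918 1.1602 -1.8524 0.7313]

Answer: 3.4817 7.2950 13.5223 16.1896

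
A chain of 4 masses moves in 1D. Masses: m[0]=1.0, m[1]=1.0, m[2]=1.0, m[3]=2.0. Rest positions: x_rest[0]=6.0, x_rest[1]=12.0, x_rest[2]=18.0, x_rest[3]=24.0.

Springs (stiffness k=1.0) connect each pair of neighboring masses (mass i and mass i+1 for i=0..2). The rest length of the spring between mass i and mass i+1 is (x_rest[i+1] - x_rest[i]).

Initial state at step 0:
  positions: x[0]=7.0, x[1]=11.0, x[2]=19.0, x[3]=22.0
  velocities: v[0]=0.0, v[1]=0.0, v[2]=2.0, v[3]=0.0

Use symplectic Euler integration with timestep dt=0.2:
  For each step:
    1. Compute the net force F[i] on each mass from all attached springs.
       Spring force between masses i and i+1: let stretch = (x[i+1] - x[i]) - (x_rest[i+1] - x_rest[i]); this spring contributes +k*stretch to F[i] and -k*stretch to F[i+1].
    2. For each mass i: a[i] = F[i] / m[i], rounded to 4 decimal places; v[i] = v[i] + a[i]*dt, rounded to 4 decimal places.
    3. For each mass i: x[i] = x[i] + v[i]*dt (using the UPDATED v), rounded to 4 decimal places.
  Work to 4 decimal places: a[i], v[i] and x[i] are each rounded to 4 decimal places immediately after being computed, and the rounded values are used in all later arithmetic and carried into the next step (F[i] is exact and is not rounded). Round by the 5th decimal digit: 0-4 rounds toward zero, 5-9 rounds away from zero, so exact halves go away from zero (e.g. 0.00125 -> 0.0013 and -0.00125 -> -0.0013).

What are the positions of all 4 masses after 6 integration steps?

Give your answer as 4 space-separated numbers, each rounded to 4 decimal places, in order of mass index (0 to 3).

Answer: 5.9187 13.3671 17.7516 23.1813

Derivation:
Step 0: x=[7.0000 11.0000 19.0000 22.0000] v=[0.0000 0.0000 2.0000 0.0000]
Step 1: x=[6.9200 11.1600 19.2000 22.0600] v=[-0.4000 0.8000 1.0000 0.3000]
Step 2: x=[6.7696 11.4720 19.1928 22.1828] v=[-0.7520 1.5600 -0.0360 0.6140]
Step 3: x=[6.5673 11.9047 18.9964 22.3658] v=[-1.0115 2.1637 -0.9822 0.9150]
Step 4: x=[6.3385 12.4076 18.6511 22.6014] v=[-1.1440 2.5146 -1.7267 1.1781]
Step 5: x=[6.1125 12.9175 18.2140 22.8780] v=[-1.1302 2.5495 -2.1853 1.3831]
Step 6: x=[5.9187 13.3671 17.7516 23.1813] v=[-0.9692 2.2478 -2.3118 1.5167]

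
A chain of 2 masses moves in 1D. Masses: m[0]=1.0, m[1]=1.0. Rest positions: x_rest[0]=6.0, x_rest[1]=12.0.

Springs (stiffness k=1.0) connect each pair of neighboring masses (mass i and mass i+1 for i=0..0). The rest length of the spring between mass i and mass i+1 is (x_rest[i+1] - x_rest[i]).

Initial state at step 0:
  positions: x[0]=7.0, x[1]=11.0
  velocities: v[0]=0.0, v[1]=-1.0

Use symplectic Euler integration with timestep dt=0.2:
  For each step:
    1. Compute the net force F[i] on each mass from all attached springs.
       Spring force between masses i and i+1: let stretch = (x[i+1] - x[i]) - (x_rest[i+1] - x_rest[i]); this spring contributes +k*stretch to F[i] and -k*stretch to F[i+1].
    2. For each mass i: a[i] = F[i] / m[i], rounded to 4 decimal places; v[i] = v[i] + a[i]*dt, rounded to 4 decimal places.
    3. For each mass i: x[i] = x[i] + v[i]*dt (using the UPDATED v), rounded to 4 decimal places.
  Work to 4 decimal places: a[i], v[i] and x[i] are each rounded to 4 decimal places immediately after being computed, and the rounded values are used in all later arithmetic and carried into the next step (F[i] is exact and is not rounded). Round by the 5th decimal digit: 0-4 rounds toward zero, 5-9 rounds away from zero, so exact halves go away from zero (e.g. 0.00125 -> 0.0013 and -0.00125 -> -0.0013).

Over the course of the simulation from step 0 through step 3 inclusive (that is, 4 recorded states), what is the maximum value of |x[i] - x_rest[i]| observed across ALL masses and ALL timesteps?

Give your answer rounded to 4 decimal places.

Step 0: x=[7.0000 11.0000] v=[0.0000 -1.0000]
Step 1: x=[6.9200 10.8800] v=[-0.4000 -0.6000]
Step 2: x=[6.7584 10.8416] v=[-0.8080 -0.1920]
Step 3: x=[6.5201 10.8799] v=[-1.1914 0.1914]
Max displacement = 1.1584

Answer: 1.1584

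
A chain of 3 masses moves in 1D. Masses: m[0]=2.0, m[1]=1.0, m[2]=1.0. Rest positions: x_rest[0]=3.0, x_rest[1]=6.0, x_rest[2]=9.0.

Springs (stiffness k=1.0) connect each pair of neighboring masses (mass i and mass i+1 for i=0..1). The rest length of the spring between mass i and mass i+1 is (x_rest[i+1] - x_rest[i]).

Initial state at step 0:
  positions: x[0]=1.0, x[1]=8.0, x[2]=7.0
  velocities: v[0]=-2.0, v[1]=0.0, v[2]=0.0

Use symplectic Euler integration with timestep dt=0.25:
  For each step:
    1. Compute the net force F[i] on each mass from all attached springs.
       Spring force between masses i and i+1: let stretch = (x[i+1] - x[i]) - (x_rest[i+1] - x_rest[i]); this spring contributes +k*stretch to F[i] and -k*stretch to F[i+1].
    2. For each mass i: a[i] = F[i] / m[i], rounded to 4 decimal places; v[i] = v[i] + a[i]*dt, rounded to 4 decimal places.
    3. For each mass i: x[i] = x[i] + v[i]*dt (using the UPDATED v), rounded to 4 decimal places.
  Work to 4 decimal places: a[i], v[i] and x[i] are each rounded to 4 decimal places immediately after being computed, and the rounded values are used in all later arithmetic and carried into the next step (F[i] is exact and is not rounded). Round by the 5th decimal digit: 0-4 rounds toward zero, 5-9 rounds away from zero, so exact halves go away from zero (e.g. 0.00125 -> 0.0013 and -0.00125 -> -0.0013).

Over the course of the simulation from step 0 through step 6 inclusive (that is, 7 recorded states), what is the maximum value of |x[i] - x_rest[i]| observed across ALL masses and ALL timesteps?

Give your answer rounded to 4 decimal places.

Answer: 4.4724

Derivation:
Step 0: x=[1.0000 8.0000 7.0000] v=[-2.0000 0.0000 0.0000]
Step 1: x=[0.6250 7.5000 7.2500] v=[-1.5000 -2.0000 1.0000]
Step 2: x=[0.3711 6.5547 7.7031] v=[-1.0156 -3.7813 1.8125]
Step 3: x=[0.2167 5.2947 8.2720] v=[-0.6177 -5.0401 2.2754]
Step 4: x=[0.1272 3.9034 8.8423] v=[-0.3580 -5.5653 2.2811]
Step 5: x=[0.0620 2.5848 9.2914] v=[-0.2610 -5.2746 1.7964]
Step 6: x=[-0.0182 1.5276 9.5089] v=[-0.3207 -4.2287 0.8698]
Max displacement = 4.4724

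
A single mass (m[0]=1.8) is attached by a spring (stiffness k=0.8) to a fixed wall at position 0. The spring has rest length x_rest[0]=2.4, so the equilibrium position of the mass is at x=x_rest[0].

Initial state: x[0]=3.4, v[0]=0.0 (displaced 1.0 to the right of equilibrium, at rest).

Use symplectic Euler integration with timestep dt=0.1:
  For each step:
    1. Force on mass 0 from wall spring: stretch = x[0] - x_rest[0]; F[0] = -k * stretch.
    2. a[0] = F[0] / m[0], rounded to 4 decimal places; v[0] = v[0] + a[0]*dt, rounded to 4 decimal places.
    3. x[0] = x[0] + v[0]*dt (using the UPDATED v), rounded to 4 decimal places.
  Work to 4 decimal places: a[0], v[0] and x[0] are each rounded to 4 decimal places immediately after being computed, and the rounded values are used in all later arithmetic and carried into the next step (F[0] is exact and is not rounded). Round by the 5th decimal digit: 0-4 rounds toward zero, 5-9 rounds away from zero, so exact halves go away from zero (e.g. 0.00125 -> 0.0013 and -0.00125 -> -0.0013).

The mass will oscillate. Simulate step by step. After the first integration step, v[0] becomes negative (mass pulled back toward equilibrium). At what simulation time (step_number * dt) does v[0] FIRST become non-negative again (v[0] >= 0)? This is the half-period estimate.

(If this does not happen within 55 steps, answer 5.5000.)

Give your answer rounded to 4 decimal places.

Step 0: x=[3.4000] v=[0.0000]
Step 1: x=[3.3956] v=[-0.0444]
Step 2: x=[3.3867] v=[-0.0887]
Step 3: x=[3.3734] v=[-0.1326]
Step 4: x=[3.3558] v=[-0.1759]
Step 5: x=[3.3340] v=[-0.2184]
Step 6: x=[3.3080] v=[-0.2599]
Step 7: x=[3.2780] v=[-0.3003]
Step 8: x=[3.2441] v=[-0.3393]
Step 9: x=[3.2064] v=[-0.3768]
Step 10: x=[3.1651] v=[-0.4126]
Step 11: x=[3.1204] v=[-0.4466]
Step 12: x=[3.0725] v=[-0.4786]
Step 13: x=[3.0217] v=[-0.5085]
Step 14: x=[2.9681] v=[-0.5361]
Step 15: x=[2.9120] v=[-0.5614]
Step 16: x=[2.8536] v=[-0.5842]
Step 17: x=[2.7932] v=[-0.6044]
Step 18: x=[2.7310] v=[-0.6219]
Step 19: x=[2.6673] v=[-0.6366]
Step 20: x=[2.6025] v=[-0.6485]
Step 21: x=[2.5368] v=[-0.6575]
Step 22: x=[2.4704] v=[-0.6636]
Step 23: x=[2.4037] v=[-0.6667]
Step 24: x=[2.3370] v=[-0.6669]
Step 25: x=[2.2706] v=[-0.6641]
Step 26: x=[2.2048] v=[-0.6584]
Step 27: x=[2.1398] v=[-0.6497]
Step 28: x=[2.0760] v=[-0.6381]
Step 29: x=[2.0136] v=[-0.6237]
Step 30: x=[1.9530] v=[-0.6065]
Step 31: x=[1.8943] v=[-0.5866]
Step 32: x=[1.8379] v=[-0.5641]
Step 33: x=[1.7840] v=[-0.5391]
Step 34: x=[1.7328] v=[-0.5117]
Step 35: x=[1.6846] v=[-0.4821]
Step 36: x=[1.6396] v=[-0.4503]
Step 37: x=[1.5980] v=[-0.4165]
Step 38: x=[1.5599] v=[-0.3809]
Step 39: x=[1.5255] v=[-0.3436]
Step 40: x=[1.4950] v=[-0.3047]
Step 41: x=[1.4686] v=[-0.2645]
Step 42: x=[1.4463] v=[-0.2231]
Step 43: x=[1.4282] v=[-0.1807]
Step 44: x=[1.4145] v=[-0.1375]
Step 45: x=[1.4051] v=[-0.0937]
Step 46: x=[1.4002] v=[-0.0495]
Step 47: x=[1.3997] v=[-0.0051]
Step 48: x=[1.4036] v=[0.0394]
First v>=0 after going negative at step 48, time=4.8000

Answer: 4.8000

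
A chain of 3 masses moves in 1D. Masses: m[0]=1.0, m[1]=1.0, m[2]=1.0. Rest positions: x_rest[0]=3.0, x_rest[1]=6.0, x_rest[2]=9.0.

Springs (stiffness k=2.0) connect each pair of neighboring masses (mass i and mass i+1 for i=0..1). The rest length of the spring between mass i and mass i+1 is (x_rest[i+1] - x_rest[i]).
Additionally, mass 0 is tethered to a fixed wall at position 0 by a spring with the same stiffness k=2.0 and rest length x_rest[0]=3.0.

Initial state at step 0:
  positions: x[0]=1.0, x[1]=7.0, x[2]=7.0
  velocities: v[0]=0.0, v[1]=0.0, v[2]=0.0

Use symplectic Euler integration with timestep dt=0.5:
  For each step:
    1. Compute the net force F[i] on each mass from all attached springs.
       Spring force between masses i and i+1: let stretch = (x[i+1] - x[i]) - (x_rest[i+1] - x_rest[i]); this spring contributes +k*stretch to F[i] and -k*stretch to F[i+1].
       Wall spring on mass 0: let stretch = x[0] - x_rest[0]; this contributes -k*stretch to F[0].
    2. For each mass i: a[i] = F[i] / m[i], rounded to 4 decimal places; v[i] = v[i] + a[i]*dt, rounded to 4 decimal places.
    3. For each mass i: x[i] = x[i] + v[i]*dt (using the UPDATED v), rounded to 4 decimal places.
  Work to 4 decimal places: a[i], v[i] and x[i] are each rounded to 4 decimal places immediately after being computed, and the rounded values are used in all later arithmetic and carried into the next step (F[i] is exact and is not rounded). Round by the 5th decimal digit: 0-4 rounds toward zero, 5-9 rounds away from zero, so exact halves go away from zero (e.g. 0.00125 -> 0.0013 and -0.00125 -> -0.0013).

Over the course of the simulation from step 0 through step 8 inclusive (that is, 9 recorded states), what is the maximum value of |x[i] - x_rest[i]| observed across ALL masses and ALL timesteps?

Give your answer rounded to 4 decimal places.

Answer: 3.0000

Derivation:
Step 0: x=[1.0000 7.0000 7.0000] v=[0.0000 0.0000 0.0000]
Step 1: x=[3.5000 4.0000 8.5000] v=[5.0000 -6.0000 3.0000]
Step 2: x=[4.5000 3.0000 9.2500] v=[2.0000 -2.0000 1.5000]
Step 3: x=[2.5000 5.8750 8.3750] v=[-4.0000 5.7500 -1.7500]
Step 4: x=[0.9375 8.3125 7.7500] v=[-3.1250 4.8750 -1.2500]
Step 5: x=[2.5938 6.7813 8.9063] v=[3.3125 -3.0625 2.3125]
Step 6: x=[5.0469 4.2188 10.5001] v=[4.9062 -5.1250 3.1875]
Step 7: x=[4.5625 5.2110 10.4532] v=[-0.9688 1.9844 -0.0938]
Step 8: x=[2.1211 8.5001 9.2852] v=[-4.8828 6.5781 -2.3360]
Max displacement = 3.0000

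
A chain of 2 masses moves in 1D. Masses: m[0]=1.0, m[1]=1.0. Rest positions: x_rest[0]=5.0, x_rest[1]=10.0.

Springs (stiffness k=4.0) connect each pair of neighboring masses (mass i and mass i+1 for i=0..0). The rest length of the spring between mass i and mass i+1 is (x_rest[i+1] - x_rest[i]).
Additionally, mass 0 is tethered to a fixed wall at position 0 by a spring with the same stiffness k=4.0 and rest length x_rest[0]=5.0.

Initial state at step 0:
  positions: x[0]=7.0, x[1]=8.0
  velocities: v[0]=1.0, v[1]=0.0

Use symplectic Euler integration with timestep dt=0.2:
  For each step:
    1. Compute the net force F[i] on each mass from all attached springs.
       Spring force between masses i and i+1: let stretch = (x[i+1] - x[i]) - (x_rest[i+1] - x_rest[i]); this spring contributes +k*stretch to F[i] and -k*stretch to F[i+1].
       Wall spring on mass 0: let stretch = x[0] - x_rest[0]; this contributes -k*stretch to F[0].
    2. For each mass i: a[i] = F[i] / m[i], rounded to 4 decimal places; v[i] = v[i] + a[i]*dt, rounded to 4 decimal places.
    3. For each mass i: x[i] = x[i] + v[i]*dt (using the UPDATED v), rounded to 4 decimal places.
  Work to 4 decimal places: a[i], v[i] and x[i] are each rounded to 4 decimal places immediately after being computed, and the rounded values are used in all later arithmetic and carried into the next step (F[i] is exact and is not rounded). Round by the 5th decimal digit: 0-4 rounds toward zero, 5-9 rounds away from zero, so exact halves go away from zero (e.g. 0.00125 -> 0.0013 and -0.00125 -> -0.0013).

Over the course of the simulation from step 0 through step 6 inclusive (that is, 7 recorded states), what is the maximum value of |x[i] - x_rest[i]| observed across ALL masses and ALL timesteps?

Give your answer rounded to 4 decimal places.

Step 0: x=[7.0000 8.0000] v=[1.0000 0.0000]
Step 1: x=[6.2400 8.6400] v=[-3.8000 3.2000]
Step 2: x=[4.8656 9.6960] v=[-6.8720 5.2800]
Step 3: x=[3.4856 10.7791] v=[-6.9002 5.4157]
Step 4: x=[2.7148 11.4953] v=[-3.8539 3.5809]
Step 5: x=[2.9145 11.6066] v=[0.9987 0.5565]
Step 6: x=[4.0387 11.1272] v=[5.6208 -2.3972]
Max displacement = 2.2852

Answer: 2.2852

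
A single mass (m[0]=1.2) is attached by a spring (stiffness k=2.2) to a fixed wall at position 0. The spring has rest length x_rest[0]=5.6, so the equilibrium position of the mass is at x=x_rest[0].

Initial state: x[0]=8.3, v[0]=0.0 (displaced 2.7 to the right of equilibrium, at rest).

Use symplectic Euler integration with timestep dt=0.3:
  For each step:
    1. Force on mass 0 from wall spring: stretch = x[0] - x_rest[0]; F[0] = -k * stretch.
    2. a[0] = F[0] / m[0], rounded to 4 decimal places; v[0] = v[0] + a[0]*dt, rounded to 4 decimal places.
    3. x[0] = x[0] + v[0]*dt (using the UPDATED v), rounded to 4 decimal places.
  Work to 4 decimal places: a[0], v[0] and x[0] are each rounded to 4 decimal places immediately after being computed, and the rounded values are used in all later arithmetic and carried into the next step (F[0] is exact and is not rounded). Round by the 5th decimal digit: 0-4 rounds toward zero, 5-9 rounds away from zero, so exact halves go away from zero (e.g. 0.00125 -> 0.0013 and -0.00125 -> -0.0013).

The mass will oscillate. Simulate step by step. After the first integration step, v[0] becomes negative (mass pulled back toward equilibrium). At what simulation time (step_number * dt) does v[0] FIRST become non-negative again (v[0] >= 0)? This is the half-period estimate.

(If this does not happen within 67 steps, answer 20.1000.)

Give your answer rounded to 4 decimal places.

Step 0: x=[8.3000] v=[0.0000]
Step 1: x=[7.8545] v=[-1.4850]
Step 2: x=[7.0370] v=[-2.7250]
Step 3: x=[5.9824] v=[-3.5154]
Step 4: x=[4.8647] v=[-3.7257]
Step 5: x=[3.8683] v=[-3.3213]
Step 6: x=[3.1576] v=[-2.3689]
Step 7: x=[2.8499] v=[-1.0256]
Step 8: x=[2.9960] v=[0.4870]
First v>=0 after going negative at step 8, time=2.4000

Answer: 2.4000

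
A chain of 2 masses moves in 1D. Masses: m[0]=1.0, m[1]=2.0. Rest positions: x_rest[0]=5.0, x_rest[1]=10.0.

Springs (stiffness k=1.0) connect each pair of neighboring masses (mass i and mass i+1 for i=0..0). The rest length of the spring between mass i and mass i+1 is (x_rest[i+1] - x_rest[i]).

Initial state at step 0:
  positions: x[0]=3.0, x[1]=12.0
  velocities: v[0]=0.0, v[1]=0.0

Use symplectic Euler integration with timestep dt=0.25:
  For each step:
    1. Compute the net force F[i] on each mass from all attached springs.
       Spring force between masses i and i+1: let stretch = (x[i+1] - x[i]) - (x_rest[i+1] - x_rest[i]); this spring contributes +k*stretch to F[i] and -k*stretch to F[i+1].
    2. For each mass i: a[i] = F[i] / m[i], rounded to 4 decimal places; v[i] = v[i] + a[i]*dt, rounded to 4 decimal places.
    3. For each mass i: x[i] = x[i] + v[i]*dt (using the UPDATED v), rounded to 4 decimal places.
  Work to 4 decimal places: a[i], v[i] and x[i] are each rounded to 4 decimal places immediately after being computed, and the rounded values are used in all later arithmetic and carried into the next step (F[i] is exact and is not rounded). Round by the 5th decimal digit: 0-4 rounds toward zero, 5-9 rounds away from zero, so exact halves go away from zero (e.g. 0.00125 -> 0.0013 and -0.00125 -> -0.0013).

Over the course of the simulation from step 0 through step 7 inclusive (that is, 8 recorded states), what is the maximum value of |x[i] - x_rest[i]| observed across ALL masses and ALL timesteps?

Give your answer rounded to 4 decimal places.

Answer: 2.4757

Derivation:
Step 0: x=[3.0000 12.0000] v=[0.0000 0.0000]
Step 1: x=[3.2500 11.8750] v=[1.0000 -0.5000]
Step 2: x=[3.7266 11.6367] v=[1.9063 -0.9531]
Step 3: x=[4.3851 11.3075] v=[2.6338 -1.3169]
Step 4: x=[5.1637 10.9182] v=[3.1144 -1.5572]
Step 5: x=[5.9895 10.5053] v=[3.3030 -1.6515]
Step 6: x=[6.7850 10.1076] v=[3.1820 -1.5910]
Step 7: x=[7.4757 9.7623] v=[2.7627 -1.3813]
Max displacement = 2.4757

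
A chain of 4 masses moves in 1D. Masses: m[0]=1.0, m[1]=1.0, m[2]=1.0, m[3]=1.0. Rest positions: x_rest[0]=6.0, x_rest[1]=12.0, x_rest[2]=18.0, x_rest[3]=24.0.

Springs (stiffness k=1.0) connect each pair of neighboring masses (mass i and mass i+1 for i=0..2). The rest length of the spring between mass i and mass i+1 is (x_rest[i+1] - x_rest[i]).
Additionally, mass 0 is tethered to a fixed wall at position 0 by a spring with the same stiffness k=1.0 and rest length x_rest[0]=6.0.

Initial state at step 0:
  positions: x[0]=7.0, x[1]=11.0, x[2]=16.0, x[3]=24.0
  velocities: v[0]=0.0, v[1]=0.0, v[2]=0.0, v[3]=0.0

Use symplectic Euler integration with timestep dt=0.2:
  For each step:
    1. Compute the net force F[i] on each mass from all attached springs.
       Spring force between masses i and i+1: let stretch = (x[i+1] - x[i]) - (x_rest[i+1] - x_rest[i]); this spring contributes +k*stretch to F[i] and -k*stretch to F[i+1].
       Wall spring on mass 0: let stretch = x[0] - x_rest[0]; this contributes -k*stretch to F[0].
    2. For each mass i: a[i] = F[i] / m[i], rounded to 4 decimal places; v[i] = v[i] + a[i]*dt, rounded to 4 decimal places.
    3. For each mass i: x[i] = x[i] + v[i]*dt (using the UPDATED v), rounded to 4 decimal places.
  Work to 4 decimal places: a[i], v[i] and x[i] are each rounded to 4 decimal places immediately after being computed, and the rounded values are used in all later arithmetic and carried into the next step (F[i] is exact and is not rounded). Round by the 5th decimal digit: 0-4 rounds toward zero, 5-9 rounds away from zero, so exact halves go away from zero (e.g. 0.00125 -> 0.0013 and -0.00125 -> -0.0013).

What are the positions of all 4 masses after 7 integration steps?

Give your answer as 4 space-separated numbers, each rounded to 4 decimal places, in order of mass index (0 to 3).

Step 0: x=[7.0000 11.0000 16.0000 24.0000] v=[0.0000 0.0000 0.0000 0.0000]
Step 1: x=[6.8800 11.0400 16.1200 23.9200] v=[-0.6000 0.2000 0.6000 -0.4000]
Step 2: x=[6.6512 11.1168 16.3488 23.7680] v=[-1.1440 0.3840 1.1440 -0.7600]
Step 3: x=[6.3350 11.2243 16.6651 23.5592] v=[-1.5811 0.5373 1.5814 -1.0438]
Step 4: x=[5.9610 11.3538 17.0395 23.3147] v=[-1.8702 0.6476 1.8721 -1.2226]
Step 5: x=[5.5642 11.4950 17.4375 23.0592] v=[-1.9838 0.7062 1.9900 -1.2776]
Step 6: x=[5.1821 11.6367 17.8227 22.8188] v=[-1.9105 0.7085 1.9258 -1.2019]
Step 7: x=[4.8509 11.7677 18.1603 22.6186] v=[-1.6560 0.6548 1.6878 -1.0011]

Answer: 4.8509 11.7677 18.1603 22.6186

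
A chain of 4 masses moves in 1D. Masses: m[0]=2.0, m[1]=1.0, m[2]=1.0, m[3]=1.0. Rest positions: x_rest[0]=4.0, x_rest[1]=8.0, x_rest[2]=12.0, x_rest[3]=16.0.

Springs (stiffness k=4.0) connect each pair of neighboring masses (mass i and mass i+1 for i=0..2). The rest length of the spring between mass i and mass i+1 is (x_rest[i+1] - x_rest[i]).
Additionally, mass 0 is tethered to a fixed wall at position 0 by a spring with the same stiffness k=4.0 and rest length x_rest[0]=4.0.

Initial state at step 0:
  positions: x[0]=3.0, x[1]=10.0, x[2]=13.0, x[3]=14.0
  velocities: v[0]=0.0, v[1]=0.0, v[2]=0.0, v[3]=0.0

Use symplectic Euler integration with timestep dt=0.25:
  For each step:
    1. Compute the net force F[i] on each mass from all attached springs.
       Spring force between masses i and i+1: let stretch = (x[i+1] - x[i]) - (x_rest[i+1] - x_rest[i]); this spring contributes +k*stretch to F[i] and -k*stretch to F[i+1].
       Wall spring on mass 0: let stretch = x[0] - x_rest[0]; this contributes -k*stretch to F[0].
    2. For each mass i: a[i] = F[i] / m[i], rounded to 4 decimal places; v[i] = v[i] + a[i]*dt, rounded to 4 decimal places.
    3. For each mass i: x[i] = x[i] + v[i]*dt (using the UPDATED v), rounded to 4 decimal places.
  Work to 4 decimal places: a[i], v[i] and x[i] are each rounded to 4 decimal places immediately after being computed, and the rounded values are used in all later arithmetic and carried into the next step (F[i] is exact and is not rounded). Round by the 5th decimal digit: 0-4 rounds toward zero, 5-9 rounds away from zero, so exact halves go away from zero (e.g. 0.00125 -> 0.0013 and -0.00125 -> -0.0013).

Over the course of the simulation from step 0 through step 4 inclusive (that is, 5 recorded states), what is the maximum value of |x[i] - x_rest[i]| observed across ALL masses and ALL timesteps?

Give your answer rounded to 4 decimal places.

Step 0: x=[3.0000 10.0000 13.0000 14.0000] v=[0.0000 0.0000 0.0000 0.0000]
Step 1: x=[3.5000 9.0000 12.5000 14.7500] v=[2.0000 -4.0000 -2.0000 3.0000]
Step 2: x=[4.2500 7.5000 11.6875 15.9375] v=[3.0000 -6.0000 -3.2500 4.7500]
Step 3: x=[4.8750 6.2344 10.8906 17.0625] v=[2.5000 -5.0625 -3.1875 4.5000]
Step 4: x=[5.0606 5.7930 10.4727 17.6445] v=[0.7422 -1.7657 -1.6718 2.3281]
Max displacement = 2.2070

Answer: 2.2070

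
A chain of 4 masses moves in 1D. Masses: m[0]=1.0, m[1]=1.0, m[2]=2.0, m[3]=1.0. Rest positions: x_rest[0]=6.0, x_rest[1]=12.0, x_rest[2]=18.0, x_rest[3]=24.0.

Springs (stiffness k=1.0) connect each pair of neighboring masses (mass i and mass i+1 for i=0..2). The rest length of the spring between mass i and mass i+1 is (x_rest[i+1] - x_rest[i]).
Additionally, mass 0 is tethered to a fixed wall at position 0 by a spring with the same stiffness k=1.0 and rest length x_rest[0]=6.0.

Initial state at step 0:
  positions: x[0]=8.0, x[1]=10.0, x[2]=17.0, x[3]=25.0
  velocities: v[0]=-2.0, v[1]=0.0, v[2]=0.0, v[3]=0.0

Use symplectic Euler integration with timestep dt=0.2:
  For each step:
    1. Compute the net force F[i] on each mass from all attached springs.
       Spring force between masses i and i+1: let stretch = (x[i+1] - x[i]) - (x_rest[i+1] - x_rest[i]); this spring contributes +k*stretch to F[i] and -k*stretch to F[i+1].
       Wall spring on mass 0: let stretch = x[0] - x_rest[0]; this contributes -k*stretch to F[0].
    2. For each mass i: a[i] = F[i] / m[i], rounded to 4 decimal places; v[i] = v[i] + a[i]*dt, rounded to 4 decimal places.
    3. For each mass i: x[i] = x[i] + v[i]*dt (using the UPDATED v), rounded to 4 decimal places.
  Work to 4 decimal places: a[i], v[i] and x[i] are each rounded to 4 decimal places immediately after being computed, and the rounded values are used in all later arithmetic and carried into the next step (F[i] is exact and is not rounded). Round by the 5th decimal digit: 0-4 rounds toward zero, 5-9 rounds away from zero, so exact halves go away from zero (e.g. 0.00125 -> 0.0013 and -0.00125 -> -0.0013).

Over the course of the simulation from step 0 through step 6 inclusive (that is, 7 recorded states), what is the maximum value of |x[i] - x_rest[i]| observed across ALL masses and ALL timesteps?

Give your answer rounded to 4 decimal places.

Answer: 2.8323

Derivation:
Step 0: x=[8.0000 10.0000 17.0000 25.0000] v=[-2.0000 0.0000 0.0000 0.0000]
Step 1: x=[7.3600 10.2000 17.0200 24.9200] v=[-3.2000 1.0000 0.1000 -0.4000]
Step 2: x=[6.5392 10.5592 17.0616 24.7640] v=[-4.1040 1.7960 0.2080 -0.7800]
Step 3: x=[5.6176 11.0177 17.1272 24.5399] v=[-4.6078 2.2925 0.3280 -1.1205]
Step 4: x=[4.6873 11.5046 17.2189 24.2593] v=[-4.6513 2.4344 0.4583 -1.4030]
Step 5: x=[3.8422 11.9474 17.3371 23.9371] v=[-4.2253 2.2138 0.5909 -1.6111]
Step 6: x=[3.1677 12.2815 17.4795 23.5909] v=[-3.3727 1.6707 0.7119 -1.7311]
Max displacement = 2.8323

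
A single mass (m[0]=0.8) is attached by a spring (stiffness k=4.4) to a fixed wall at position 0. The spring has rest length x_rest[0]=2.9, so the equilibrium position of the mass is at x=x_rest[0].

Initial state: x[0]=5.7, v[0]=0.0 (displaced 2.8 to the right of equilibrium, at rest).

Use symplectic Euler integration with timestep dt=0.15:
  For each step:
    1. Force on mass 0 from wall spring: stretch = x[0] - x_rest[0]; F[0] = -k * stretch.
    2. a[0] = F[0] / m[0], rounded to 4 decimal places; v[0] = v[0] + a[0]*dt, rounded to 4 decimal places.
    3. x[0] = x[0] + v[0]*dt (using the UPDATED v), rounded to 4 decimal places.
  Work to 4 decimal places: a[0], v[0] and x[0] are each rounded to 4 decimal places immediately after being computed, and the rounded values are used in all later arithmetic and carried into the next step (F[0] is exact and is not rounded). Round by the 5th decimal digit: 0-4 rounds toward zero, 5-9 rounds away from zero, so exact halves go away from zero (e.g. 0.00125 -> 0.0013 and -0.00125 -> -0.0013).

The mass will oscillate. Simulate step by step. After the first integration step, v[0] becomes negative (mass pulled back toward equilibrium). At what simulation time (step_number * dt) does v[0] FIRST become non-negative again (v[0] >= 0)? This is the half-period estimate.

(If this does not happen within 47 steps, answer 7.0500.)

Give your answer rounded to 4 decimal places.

Step 0: x=[5.7000] v=[0.0000]
Step 1: x=[5.3535] v=[-2.3100]
Step 2: x=[4.7034] v=[-4.3341]
Step 3: x=[3.8301] v=[-5.8219]
Step 4: x=[2.8417] v=[-6.5892]
Step 5: x=[1.8605] v=[-6.5411]
Step 6: x=[1.0080] v=[-5.6835]
Step 7: x=[0.3896] v=[-4.1226]
Step 8: x=[0.0819] v=[-2.0515]
Step 9: x=[0.1229] v=[0.2734]
First v>=0 after going negative at step 9, time=1.3500

Answer: 1.3500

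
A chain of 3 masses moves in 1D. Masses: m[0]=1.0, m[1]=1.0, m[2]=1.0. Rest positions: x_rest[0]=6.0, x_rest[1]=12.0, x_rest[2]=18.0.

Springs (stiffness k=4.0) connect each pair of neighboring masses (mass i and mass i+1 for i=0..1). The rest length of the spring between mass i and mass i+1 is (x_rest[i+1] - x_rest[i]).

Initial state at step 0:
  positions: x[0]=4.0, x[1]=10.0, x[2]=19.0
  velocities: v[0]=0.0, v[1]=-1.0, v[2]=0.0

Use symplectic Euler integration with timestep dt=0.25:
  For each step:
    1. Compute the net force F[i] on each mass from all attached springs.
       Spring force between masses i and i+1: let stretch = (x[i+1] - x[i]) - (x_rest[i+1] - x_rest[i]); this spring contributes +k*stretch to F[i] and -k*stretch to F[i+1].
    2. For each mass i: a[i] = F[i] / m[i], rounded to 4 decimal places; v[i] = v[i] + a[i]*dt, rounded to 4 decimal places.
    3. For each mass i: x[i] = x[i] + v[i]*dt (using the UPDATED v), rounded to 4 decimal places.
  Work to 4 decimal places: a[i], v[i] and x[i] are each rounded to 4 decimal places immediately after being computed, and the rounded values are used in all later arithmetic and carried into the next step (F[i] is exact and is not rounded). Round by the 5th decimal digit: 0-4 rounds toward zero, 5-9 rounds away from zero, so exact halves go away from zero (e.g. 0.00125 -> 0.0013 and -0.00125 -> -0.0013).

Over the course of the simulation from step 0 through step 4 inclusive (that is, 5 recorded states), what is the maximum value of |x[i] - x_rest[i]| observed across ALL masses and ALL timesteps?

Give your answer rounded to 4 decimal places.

Answer: 2.7305

Derivation:
Step 0: x=[4.0000 10.0000 19.0000] v=[0.0000 -1.0000 0.0000]
Step 1: x=[4.0000 10.5000 18.2500] v=[0.0000 2.0000 -3.0000]
Step 2: x=[4.1250 11.3125 17.0625] v=[0.5000 3.2500 -4.7500]
Step 3: x=[4.5469 11.7656 15.9375] v=[1.6875 1.8125 -4.5000]
Step 4: x=[5.2735 11.4570 15.2695] v=[2.9062 -1.2343 -2.6719]
Max displacement = 2.7305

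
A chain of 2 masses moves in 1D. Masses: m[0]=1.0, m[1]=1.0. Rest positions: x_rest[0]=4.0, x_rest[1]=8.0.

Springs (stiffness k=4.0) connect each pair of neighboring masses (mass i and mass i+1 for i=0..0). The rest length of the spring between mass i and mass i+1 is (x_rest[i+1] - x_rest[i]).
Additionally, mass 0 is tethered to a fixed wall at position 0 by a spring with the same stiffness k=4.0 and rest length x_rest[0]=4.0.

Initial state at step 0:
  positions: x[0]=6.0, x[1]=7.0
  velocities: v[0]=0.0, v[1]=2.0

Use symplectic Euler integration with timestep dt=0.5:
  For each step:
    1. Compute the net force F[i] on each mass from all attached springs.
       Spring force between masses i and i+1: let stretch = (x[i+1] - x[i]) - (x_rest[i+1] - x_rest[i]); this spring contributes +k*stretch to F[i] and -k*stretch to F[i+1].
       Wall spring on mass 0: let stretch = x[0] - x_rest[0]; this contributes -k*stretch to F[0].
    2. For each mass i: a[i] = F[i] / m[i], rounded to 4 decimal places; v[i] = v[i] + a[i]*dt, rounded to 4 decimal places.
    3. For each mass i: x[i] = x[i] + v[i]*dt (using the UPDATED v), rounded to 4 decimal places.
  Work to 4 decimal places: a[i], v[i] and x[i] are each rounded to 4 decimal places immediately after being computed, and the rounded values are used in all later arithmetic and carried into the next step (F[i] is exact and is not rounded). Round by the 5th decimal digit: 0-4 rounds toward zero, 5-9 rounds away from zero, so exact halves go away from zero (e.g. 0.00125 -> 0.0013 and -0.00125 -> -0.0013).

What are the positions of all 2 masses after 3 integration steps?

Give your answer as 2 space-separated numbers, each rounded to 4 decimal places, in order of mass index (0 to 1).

Step 0: x=[6.0000 7.0000] v=[0.0000 2.0000]
Step 1: x=[1.0000 11.0000] v=[-10.0000 8.0000]
Step 2: x=[5.0000 9.0000] v=[8.0000 -4.0000]
Step 3: x=[8.0000 7.0000] v=[6.0000 -4.0000]

Answer: 8.0000 7.0000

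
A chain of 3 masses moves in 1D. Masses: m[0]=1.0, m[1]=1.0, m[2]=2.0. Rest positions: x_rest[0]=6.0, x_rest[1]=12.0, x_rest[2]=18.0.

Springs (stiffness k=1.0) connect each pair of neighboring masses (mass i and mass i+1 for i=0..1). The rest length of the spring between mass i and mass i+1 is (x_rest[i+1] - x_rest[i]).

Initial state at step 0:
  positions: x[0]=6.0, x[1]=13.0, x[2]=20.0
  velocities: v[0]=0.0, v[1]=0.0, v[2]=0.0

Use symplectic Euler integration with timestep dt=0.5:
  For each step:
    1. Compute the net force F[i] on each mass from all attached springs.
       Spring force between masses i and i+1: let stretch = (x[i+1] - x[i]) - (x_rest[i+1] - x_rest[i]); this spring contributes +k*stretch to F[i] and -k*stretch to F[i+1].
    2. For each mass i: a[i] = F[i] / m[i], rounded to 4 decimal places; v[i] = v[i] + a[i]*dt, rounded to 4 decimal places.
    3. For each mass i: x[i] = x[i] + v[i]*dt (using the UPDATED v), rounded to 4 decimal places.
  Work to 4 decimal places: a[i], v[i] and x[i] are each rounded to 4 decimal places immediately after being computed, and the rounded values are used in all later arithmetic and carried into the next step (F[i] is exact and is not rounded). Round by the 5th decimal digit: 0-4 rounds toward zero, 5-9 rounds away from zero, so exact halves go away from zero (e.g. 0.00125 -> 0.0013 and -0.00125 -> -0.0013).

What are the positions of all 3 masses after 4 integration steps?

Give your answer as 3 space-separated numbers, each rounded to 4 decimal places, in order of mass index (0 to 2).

Step 0: x=[6.0000 13.0000 20.0000] v=[0.0000 0.0000 0.0000]
Step 1: x=[6.2500 13.0000 19.8750] v=[0.5000 0.0000 -0.2500]
Step 2: x=[6.6875 13.0313 19.6406] v=[0.8750 0.0625 -0.4688]
Step 3: x=[7.2110 13.1290 19.3300] v=[1.0469 0.1953 -0.6212]
Step 4: x=[7.7140 13.2974 18.9943] v=[1.0059 0.3368 -0.6715]

Answer: 7.7140 13.2974 18.9943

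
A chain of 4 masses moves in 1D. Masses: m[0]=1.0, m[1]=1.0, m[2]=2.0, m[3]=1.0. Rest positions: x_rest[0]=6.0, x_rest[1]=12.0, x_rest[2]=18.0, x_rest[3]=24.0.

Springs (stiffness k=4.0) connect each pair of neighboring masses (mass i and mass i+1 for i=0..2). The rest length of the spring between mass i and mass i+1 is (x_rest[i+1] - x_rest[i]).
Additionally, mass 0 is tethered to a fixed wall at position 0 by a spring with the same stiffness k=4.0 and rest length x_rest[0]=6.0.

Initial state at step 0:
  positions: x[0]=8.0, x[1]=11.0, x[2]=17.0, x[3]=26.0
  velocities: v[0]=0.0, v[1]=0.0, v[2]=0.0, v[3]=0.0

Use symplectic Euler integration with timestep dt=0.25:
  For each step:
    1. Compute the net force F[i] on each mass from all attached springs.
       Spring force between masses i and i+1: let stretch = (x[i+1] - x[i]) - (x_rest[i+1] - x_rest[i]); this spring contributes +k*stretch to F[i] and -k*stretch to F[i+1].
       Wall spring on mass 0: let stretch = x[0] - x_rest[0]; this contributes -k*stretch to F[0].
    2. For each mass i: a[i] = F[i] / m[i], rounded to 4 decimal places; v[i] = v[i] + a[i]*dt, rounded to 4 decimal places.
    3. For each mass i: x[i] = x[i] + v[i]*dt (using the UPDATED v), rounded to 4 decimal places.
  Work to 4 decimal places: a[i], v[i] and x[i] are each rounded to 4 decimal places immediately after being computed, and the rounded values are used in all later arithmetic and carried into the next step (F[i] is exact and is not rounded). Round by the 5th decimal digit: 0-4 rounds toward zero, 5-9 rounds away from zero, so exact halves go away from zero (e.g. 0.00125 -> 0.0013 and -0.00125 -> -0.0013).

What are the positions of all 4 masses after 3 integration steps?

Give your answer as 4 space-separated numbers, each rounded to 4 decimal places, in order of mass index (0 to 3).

Step 0: x=[8.0000 11.0000 17.0000 26.0000] v=[0.0000 0.0000 0.0000 0.0000]
Step 1: x=[6.7500 11.7500 17.3750 25.2500] v=[-5.0000 3.0000 1.5000 -3.0000]
Step 2: x=[5.0625 12.6563 18.0313 24.0313] v=[-6.7500 3.6250 2.6250 -4.8750]
Step 3: x=[4.0078 13.0079 18.7657 22.8126] v=[-4.2187 1.4062 2.9375 -4.8750]

Answer: 4.0078 13.0079 18.7657 22.8126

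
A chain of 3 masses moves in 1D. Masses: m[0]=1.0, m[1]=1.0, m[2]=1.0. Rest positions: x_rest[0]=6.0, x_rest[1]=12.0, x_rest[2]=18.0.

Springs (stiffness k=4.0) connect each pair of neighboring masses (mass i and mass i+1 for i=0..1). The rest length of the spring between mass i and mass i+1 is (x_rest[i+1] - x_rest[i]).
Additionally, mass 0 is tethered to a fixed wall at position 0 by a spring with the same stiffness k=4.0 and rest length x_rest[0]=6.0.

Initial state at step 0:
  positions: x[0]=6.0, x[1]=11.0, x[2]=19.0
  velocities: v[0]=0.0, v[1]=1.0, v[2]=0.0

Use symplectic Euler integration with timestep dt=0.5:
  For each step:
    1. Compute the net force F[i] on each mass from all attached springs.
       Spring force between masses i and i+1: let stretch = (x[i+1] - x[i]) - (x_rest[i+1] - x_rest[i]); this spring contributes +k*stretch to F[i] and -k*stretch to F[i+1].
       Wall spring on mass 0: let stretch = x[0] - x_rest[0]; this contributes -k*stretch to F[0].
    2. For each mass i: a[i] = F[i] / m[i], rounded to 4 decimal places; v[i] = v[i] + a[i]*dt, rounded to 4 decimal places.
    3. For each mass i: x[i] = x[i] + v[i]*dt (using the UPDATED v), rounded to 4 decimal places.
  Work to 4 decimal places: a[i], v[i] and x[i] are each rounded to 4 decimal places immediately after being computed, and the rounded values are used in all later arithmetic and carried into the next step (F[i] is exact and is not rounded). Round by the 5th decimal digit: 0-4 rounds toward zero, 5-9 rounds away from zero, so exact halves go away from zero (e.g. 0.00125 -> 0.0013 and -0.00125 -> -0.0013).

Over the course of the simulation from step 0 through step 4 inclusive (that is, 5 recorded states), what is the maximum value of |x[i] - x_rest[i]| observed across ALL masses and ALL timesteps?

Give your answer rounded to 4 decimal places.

Step 0: x=[6.0000 11.0000 19.0000] v=[0.0000 1.0000 0.0000]
Step 1: x=[5.0000 14.5000 17.0000] v=[-2.0000 7.0000 -4.0000]
Step 2: x=[8.5000 11.0000 18.5000] v=[7.0000 -7.0000 3.0000]
Step 3: x=[6.0000 12.5000 18.5000] v=[-5.0000 3.0000 0.0000]
Step 4: x=[4.0000 13.5000 18.5000] v=[-4.0000 2.0000 0.0000]
Max displacement = 2.5000

Answer: 2.5000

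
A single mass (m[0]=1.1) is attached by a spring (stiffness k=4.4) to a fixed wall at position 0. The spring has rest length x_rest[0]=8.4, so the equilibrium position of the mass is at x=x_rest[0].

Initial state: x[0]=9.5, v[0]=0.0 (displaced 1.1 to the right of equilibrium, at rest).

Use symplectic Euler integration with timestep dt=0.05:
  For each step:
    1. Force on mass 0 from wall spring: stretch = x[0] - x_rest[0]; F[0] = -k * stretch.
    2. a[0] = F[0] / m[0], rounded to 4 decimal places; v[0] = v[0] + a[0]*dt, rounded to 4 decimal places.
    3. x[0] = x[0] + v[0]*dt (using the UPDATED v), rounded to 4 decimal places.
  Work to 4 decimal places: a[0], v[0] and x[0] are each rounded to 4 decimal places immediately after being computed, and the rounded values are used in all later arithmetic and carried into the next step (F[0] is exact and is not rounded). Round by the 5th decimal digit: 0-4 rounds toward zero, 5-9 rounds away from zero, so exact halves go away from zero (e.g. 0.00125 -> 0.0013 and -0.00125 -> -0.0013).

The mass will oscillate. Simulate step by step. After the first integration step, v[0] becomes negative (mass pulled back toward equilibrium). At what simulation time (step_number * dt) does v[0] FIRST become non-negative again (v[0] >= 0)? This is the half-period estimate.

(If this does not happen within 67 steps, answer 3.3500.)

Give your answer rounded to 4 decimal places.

Answer: 1.6000

Derivation:
Step 0: x=[9.5000] v=[0.0000]
Step 1: x=[9.4890] v=[-0.2200]
Step 2: x=[9.4671] v=[-0.4378]
Step 3: x=[9.4345] v=[-0.6512]
Step 4: x=[9.3916] v=[-0.8581]
Step 5: x=[9.3388] v=[-1.0564]
Step 6: x=[9.2766] v=[-1.2442]
Step 7: x=[9.2056] v=[-1.4195]
Step 8: x=[9.1266] v=[-1.5806]
Step 9: x=[9.0403] v=[-1.7259]
Step 10: x=[8.9476] v=[-1.8540]
Step 11: x=[8.8494] v=[-1.9635]
Step 12: x=[8.7467] v=[-2.0534]
Step 13: x=[8.6406] v=[-2.1227]
Step 14: x=[8.5321] v=[-2.1708]
Step 15: x=[8.4222] v=[-2.1972]
Step 16: x=[8.3121] v=[-2.2016]
Step 17: x=[8.2029] v=[-2.1840]
Step 18: x=[8.0957] v=[-2.1446]
Step 19: x=[7.9915] v=[-2.0837]
Step 20: x=[7.8914] v=[-2.0020]
Step 21: x=[7.7964] v=[-1.9003]
Step 22: x=[7.7074] v=[-1.7796]
Step 23: x=[7.6253] v=[-1.6411]
Step 24: x=[7.5510] v=[-1.4862]
Step 25: x=[7.4852] v=[-1.3164]
Step 26: x=[7.4285] v=[-1.1334]
Step 27: x=[7.3815] v=[-0.9391]
Step 28: x=[7.3447] v=[-0.7354]
Step 29: x=[7.3185] v=[-0.5243]
Step 30: x=[7.3031] v=[-0.3080]
Step 31: x=[7.2987] v=[-0.0886]
Step 32: x=[7.3053] v=[0.1317]
First v>=0 after going negative at step 32, time=1.6000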